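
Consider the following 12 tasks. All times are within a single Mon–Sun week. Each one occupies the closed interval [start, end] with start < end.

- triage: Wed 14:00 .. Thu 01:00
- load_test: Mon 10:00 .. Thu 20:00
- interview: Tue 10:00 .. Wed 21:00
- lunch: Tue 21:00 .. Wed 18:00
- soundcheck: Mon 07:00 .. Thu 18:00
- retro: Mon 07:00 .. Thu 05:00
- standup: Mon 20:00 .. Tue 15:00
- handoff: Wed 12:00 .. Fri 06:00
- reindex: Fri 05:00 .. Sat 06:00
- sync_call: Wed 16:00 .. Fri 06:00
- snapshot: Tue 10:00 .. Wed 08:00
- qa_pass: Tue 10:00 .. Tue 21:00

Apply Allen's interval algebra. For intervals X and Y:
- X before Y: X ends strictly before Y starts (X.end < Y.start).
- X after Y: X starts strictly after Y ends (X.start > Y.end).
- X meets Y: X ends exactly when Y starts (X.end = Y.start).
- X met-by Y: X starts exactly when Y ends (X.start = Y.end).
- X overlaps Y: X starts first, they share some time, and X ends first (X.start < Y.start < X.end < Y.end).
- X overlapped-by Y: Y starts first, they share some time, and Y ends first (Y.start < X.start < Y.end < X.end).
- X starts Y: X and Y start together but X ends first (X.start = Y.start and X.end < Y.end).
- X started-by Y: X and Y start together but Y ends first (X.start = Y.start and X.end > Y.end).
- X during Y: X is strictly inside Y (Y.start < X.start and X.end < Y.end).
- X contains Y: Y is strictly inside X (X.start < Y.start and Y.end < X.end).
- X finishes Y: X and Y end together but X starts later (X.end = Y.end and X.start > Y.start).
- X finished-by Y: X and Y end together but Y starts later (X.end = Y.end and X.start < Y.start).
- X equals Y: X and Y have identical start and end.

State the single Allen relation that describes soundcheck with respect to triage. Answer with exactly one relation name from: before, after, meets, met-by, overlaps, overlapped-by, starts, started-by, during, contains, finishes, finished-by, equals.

soundcheck = [Mon 07:00, Thu 18:00]; triage = [Wed 14:00, Thu 01:00].
Compare endpoints: soundcheck.start < triage.start, soundcheck.start < triage.end, soundcheck.end > triage.start, soundcheck.end > triage.end.
That pattern is 'contains'.

contains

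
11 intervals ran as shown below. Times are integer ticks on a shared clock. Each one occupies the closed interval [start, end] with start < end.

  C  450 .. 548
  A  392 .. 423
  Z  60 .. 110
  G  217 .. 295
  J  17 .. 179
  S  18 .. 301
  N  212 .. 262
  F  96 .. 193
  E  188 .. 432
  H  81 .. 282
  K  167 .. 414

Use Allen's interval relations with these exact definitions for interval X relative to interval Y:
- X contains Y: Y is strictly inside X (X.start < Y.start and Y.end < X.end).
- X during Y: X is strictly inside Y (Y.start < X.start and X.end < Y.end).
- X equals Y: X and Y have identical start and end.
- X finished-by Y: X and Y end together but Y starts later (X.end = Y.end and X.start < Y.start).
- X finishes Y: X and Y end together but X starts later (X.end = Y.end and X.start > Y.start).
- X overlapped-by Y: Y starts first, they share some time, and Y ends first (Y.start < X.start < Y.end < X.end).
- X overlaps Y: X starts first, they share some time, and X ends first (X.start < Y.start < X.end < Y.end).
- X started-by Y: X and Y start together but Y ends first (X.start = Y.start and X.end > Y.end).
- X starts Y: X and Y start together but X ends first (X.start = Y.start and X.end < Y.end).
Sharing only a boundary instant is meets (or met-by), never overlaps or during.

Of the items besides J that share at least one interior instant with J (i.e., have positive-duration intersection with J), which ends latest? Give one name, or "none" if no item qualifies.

K

Target J = [17, 179].
A [392, 423] → after → excluded.
C [450, 548] → after → excluded.
E [188, 432] → after → excluded.
F [96, 193] → overlapped-by → candidate.
G [217, 295] → after → excluded.
H [81, 282] → overlapped-by → candidate.
K [167, 414] → overlapped-by → candidate.
N [212, 262] → after → excluded.
S [18, 301] → overlapped-by → candidate.
Z [60, 110] → during → candidate.
Among candidates, latest end is 414 → K.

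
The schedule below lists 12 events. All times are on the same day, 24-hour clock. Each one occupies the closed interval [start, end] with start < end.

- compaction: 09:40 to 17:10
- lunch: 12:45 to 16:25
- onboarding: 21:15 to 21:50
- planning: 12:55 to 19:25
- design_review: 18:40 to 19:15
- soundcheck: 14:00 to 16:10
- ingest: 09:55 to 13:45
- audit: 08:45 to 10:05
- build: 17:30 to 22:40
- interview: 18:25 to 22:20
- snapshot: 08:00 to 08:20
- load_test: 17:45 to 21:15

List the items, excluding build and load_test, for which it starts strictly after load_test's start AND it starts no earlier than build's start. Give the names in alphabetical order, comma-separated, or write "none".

design_review, interview, onboarding

Conditions: its start is strictly after load_test's start (X.start > 17:45) AND its start is no earlier than build's start (X.start >= 17:30).
audit: start 08:45 > 17:45? ✗; start 08:45 >= 17:30? ✗ → no.
compaction: start 09:40 > 17:45? ✗; start 09:40 >= 17:30? ✗ → no.
design_review: start 18:40 > 17:45? ✓; start 18:40 >= 17:30? ✓ → yes.
ingest: start 09:55 > 17:45? ✗; start 09:55 >= 17:30? ✗ → no.
interview: start 18:25 > 17:45? ✓; start 18:25 >= 17:30? ✓ → yes.
lunch: start 12:45 > 17:45? ✗; start 12:45 >= 17:30? ✗ → no.
onboarding: start 21:15 > 17:45? ✓; start 21:15 >= 17:30? ✓ → yes.
planning: start 12:55 > 17:45? ✗; start 12:55 >= 17:30? ✗ → no.
snapshot: start 08:00 > 17:45? ✗; start 08:00 >= 17:30? ✗ → no.
soundcheck: start 14:00 > 17:45? ✗; start 14:00 >= 17:30? ✗ → no.
Result: design_review, interview, onboarding.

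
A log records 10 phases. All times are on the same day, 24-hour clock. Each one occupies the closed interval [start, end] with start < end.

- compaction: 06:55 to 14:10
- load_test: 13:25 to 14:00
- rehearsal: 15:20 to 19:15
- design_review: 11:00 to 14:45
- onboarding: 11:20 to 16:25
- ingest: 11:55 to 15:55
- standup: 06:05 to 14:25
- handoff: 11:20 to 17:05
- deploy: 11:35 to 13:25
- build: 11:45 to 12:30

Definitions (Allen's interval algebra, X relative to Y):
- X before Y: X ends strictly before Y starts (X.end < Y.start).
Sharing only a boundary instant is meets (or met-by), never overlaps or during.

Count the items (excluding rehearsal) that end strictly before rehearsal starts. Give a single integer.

6

Target rehearsal = [15:20, 19:15].
build [11:45, 12:30] → before → counts.
compaction [06:55, 14:10] → before → counts.
deploy [11:35, 13:25] → before → counts.
design_review [11:00, 14:45] → before → counts.
handoff [11:20, 17:05] → overlaps → no.
ingest [11:55, 15:55] → overlaps → no.
load_test [13:25, 14:00] → before → counts.
onboarding [11:20, 16:25] → overlaps → no.
standup [06:05, 14:25] → before → counts.
Total: 6.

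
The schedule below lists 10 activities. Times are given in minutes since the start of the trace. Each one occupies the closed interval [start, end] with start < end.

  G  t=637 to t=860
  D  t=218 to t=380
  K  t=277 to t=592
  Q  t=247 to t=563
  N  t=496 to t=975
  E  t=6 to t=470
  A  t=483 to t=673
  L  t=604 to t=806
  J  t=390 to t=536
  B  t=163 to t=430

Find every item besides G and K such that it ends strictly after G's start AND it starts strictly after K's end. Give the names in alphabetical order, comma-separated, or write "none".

L

Conditions: its end is strictly after G's start (X.end > t=637) AND its start is strictly after K's end (X.start > t=592).
A: end t=673 > t=637? ✓; start t=483 > t=592? ✗ → no.
B: end t=430 > t=637? ✗; start t=163 > t=592? ✗ → no.
D: end t=380 > t=637? ✗; start t=218 > t=592? ✗ → no.
E: end t=470 > t=637? ✗; start t=6 > t=592? ✗ → no.
J: end t=536 > t=637? ✗; start t=390 > t=592? ✗ → no.
L: end t=806 > t=637? ✓; start t=604 > t=592? ✓ → yes.
N: end t=975 > t=637? ✓; start t=496 > t=592? ✗ → no.
Q: end t=563 > t=637? ✗; start t=247 > t=592? ✗ → no.
Result: L.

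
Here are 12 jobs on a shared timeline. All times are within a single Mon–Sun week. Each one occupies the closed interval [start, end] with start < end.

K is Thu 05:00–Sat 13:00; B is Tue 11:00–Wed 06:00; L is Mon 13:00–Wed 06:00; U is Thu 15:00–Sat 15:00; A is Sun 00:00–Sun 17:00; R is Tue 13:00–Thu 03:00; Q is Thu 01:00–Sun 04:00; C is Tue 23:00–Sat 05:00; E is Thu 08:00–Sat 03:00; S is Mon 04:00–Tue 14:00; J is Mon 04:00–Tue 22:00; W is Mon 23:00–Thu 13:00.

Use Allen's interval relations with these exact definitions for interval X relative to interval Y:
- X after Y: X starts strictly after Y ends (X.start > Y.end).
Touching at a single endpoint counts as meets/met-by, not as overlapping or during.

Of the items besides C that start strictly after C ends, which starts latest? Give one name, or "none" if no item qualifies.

Target C = [Tue 23:00, Sat 05:00].
A [Sun 00:00, Sun 17:00] → after → candidate.
B [Tue 11:00, Wed 06:00] → overlaps → excluded.
E [Thu 08:00, Sat 03:00] → during → excluded.
J [Mon 04:00, Tue 22:00] → before → excluded.
K [Thu 05:00, Sat 13:00] → overlapped-by → excluded.
L [Mon 13:00, Wed 06:00] → overlaps → excluded.
Q [Thu 01:00, Sun 04:00] → overlapped-by → excluded.
R [Tue 13:00, Thu 03:00] → overlaps → excluded.
S [Mon 04:00, Tue 14:00] → before → excluded.
U [Thu 15:00, Sat 15:00] → overlapped-by → excluded.
W [Mon 23:00, Thu 13:00] → overlaps → excluded.
Among candidates, latest start is Sun 00:00 → A.

A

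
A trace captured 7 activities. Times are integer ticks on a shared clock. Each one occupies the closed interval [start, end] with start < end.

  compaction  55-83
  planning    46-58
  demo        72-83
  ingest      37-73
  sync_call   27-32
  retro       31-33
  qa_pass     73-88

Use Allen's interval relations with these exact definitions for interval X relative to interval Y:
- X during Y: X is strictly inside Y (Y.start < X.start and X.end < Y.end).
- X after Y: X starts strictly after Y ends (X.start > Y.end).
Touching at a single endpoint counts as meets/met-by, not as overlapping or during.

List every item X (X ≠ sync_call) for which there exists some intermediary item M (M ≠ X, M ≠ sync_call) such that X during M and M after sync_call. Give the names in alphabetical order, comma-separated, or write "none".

planning

Target sync_call = [27, 32].
Intermediaries M with M after sync_call: compaction, demo, ingest, planning, qa_pass.
Via compaction — items with X during compaction: none.
Via demo — items with X during demo: none.
Via ingest — items with X during ingest: planning.
Via planning — items with X during planning: none.
Via qa_pass — items with X during qa_pass: none.
Union: planning.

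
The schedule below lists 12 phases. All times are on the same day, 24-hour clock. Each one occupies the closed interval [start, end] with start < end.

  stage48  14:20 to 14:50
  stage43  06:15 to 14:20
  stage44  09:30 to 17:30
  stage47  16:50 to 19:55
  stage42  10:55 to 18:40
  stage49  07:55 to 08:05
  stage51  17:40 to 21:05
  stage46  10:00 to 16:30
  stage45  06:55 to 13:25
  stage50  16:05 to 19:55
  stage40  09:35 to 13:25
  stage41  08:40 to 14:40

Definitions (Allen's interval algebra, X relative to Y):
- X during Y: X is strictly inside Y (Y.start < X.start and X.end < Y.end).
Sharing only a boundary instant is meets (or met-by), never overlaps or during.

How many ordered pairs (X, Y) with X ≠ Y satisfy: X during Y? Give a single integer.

Checking all 132 ordered pairs for relation 'during'; matching pairs in alphabetical order:
(stage40, stage41): stage40 during stage41 ✓
(stage40, stage43): stage40 during stage43 ✓
(stage40, stage44): stage40 during stage44 ✓
(stage45, stage43): stage45 during stage43 ✓
(stage46, stage44): stage46 during stage44 ✓
(stage48, stage42): stage48 during stage42 ✓
(stage48, stage44): stage48 during stage44 ✓
(stage48, stage46): stage48 during stage46 ✓
(stage49, stage43): stage49 during stage43 ✓
(stage49, stage45): stage49 during stage45 ✓
Count: 10.

10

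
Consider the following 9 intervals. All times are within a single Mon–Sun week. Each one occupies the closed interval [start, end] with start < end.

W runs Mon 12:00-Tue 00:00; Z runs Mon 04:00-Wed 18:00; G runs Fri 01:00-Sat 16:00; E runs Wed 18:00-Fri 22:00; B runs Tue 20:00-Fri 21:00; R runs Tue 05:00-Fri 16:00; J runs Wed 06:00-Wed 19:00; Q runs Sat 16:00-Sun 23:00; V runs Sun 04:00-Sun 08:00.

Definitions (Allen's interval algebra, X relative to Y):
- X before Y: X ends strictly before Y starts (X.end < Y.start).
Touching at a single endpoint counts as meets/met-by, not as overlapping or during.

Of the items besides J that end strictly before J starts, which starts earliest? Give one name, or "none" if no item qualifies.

Target J = [Wed 06:00, Wed 19:00].
B [Tue 20:00, Fri 21:00] → contains → excluded.
E [Wed 18:00, Fri 22:00] → overlapped-by → excluded.
G [Fri 01:00, Sat 16:00] → after → excluded.
Q [Sat 16:00, Sun 23:00] → after → excluded.
R [Tue 05:00, Fri 16:00] → contains → excluded.
V [Sun 04:00, Sun 08:00] → after → excluded.
W [Mon 12:00, Tue 00:00] → before → candidate.
Z [Mon 04:00, Wed 18:00] → overlaps → excluded.
Among candidates, earliest start is Mon 12:00 → W.

W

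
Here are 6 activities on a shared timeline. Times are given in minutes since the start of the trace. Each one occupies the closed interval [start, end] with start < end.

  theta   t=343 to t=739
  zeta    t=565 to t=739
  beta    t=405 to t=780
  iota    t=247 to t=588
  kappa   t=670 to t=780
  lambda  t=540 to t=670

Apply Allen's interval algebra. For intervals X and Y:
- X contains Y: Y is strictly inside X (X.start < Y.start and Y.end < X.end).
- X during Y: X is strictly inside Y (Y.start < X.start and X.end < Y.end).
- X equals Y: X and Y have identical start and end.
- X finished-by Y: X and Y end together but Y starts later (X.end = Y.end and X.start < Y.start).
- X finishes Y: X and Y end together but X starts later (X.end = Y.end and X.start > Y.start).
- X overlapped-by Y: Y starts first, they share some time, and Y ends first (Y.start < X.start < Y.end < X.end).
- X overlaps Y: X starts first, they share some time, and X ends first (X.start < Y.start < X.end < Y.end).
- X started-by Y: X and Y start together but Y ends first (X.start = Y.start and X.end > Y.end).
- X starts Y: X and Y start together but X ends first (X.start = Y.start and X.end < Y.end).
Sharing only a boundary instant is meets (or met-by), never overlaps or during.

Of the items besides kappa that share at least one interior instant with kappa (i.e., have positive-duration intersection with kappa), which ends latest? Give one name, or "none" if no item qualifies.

beta

Target kappa = [t=670, t=780].
beta [t=405, t=780] → finished-by → candidate.
iota [t=247, t=588] → before → excluded.
lambda [t=540, t=670] → meets → excluded.
theta [t=343, t=739] → overlaps → candidate.
zeta [t=565, t=739] → overlaps → candidate.
Among candidates, latest end is t=780 → beta.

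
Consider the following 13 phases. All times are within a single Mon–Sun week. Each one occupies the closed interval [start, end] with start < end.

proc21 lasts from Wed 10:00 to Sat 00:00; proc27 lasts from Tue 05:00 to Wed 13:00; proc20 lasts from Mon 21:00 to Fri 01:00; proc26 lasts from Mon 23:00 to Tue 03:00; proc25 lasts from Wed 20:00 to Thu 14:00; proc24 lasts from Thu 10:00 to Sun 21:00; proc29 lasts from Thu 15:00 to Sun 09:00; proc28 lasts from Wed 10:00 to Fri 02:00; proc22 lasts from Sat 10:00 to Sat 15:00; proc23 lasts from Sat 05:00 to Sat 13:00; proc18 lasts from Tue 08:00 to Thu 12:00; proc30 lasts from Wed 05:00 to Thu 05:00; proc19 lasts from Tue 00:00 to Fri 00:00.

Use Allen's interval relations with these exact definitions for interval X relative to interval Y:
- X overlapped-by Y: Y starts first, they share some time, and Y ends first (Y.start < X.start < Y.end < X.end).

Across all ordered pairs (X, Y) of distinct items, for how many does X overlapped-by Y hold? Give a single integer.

26

Checking all 156 ordered pairs for relation 'overlapped-by'; matching pairs in alphabetical order:
(proc18, proc27): proc18 overlapped-by proc27 ✓
(proc19, proc26): proc19 overlapped-by proc26 ✓
(proc21, proc18): proc21 overlapped-by proc18 ✓
(proc21, proc19): proc21 overlapped-by proc19 ✓
(proc21, proc20): proc21 overlapped-by proc20 ✓
(proc21, proc27): proc21 overlapped-by proc27 ✓
(proc21, proc30): proc21 overlapped-by proc30 ✓
(proc22, proc23): proc22 overlapped-by proc23 ✓
(proc24, proc18): proc24 overlapped-by proc18 ✓
(proc24, proc19): proc24 overlapped-by proc19 ✓
(proc24, proc20): proc24 overlapped-by proc20 ✓
(proc24, proc21): proc24 overlapped-by proc21 ✓
(proc24, proc25): proc24 overlapped-by proc25 ✓
(proc24, proc28): proc24 overlapped-by proc28 ✓
(proc25, proc18): proc25 overlapped-by proc18 ✓
(proc25, proc30): proc25 overlapped-by proc30 ✓
(proc28, proc18): proc28 overlapped-by proc18 ✓
(proc28, proc19): proc28 overlapped-by proc19 ✓
(proc28, proc20): proc28 overlapped-by proc20 ✓
(proc28, proc27): proc28 overlapped-by proc27 ✓
(proc28, proc30): proc28 overlapped-by proc30 ✓
(proc29, proc19): proc29 overlapped-by proc19 ✓
(proc29, proc20): proc29 overlapped-by proc20 ✓
(proc29, proc21): proc29 overlapped-by proc21 ✓
... plus 2 further pairs not listed.
Count: 26.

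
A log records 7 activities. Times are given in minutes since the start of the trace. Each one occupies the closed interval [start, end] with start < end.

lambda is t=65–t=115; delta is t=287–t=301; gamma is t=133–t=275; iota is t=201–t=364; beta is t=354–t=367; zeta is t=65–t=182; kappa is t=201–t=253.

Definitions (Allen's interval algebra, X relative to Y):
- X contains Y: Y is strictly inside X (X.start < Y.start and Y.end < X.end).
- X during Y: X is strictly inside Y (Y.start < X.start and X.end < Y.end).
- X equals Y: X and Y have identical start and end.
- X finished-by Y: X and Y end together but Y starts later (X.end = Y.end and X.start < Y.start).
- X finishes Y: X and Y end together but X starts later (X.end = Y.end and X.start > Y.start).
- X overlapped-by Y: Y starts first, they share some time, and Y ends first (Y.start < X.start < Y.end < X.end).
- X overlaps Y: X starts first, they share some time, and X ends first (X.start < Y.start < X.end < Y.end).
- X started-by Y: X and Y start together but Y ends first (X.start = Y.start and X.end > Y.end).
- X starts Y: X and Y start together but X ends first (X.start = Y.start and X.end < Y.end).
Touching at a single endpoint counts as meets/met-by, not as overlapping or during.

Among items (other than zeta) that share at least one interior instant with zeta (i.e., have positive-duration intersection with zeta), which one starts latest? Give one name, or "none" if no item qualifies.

gamma

Target zeta = [t=65, t=182].
beta [t=354, t=367] → after → excluded.
delta [t=287, t=301] → after → excluded.
gamma [t=133, t=275] → overlapped-by → candidate.
iota [t=201, t=364] → after → excluded.
kappa [t=201, t=253] → after → excluded.
lambda [t=65, t=115] → starts → candidate.
Among candidates, latest start is t=133 → gamma.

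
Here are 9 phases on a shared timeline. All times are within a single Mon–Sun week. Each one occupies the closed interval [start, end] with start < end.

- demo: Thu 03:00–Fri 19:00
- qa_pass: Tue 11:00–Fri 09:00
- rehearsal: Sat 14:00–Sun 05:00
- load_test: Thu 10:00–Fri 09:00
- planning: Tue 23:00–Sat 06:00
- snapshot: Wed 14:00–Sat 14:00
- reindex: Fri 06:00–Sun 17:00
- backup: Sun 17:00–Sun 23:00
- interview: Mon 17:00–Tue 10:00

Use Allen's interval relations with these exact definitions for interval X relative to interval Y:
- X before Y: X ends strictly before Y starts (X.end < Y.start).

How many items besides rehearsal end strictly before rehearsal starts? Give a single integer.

5

Target rehearsal = [Sat 14:00, Sun 05:00].
backup [Sun 17:00, Sun 23:00] → after → no.
demo [Thu 03:00, Fri 19:00] → before → counts.
interview [Mon 17:00, Tue 10:00] → before → counts.
load_test [Thu 10:00, Fri 09:00] → before → counts.
planning [Tue 23:00, Sat 06:00] → before → counts.
qa_pass [Tue 11:00, Fri 09:00] → before → counts.
reindex [Fri 06:00, Sun 17:00] → contains → no.
snapshot [Wed 14:00, Sat 14:00] → meets → no.
Total: 5.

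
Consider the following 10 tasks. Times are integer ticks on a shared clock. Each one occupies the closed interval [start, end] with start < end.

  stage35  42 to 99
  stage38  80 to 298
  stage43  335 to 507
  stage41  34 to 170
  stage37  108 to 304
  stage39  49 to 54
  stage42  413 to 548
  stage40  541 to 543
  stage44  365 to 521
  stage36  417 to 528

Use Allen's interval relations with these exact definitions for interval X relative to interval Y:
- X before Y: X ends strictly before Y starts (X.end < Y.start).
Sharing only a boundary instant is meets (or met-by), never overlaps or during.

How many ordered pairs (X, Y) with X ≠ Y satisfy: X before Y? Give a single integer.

Checking all 90 ordered pairs for relation 'before'; matching pairs in alphabetical order:
(stage35, stage36): stage35 before stage36 ✓
(stage35, stage37): stage35 before stage37 ✓
(stage35, stage40): stage35 before stage40 ✓
(stage35, stage42): stage35 before stage42 ✓
(stage35, stage43): stage35 before stage43 ✓
(stage35, stage44): stage35 before stage44 ✓
(stage36, stage40): stage36 before stage40 ✓
(stage37, stage36): stage37 before stage36 ✓
(stage37, stage40): stage37 before stage40 ✓
(stage37, stage42): stage37 before stage42 ✓
(stage37, stage43): stage37 before stage43 ✓
(stage37, stage44): stage37 before stage44 ✓
(stage38, stage36): stage38 before stage36 ✓
(stage38, stage40): stage38 before stage40 ✓
(stage38, stage42): stage38 before stage42 ✓
(stage38, stage43): stage38 before stage43 ✓
(stage38, stage44): stage38 before stage44 ✓
(stage39, stage36): stage39 before stage36 ✓
(stage39, stage37): stage39 before stage37 ✓
(stage39, stage38): stage39 before stage38 ✓
(stage39, stage40): stage39 before stage40 ✓
(stage39, stage42): stage39 before stage42 ✓
(stage39, stage43): stage39 before stage43 ✓
(stage39, stage44): stage39 before stage44 ✓
... plus 7 further pairs not listed.
Count: 31.

31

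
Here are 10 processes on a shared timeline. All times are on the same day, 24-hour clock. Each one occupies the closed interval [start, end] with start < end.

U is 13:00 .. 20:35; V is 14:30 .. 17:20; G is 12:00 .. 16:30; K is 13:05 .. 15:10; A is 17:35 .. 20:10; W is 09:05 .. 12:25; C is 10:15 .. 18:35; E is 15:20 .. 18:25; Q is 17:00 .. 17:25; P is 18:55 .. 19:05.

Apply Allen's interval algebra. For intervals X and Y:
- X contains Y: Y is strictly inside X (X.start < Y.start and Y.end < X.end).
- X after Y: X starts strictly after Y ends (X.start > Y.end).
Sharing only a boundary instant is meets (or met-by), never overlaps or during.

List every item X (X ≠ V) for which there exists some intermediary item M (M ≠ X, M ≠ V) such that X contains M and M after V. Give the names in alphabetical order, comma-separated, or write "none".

A, U

Target V = [14:30, 17:20].
Intermediaries M with M after V: A, P.
Via A — items with X contains A: U.
Via P — items with X contains P: A, U.
Union: A, U.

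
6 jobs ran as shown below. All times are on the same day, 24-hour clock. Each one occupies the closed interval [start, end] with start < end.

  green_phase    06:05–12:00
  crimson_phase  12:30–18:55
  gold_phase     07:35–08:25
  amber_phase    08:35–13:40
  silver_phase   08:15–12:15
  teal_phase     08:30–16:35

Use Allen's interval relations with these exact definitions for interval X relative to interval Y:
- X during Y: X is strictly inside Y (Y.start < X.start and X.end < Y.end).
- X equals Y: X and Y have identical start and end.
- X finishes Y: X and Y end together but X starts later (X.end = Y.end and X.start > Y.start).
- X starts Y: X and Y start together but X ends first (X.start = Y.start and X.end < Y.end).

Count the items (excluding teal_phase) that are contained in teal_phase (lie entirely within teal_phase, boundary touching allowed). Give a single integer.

Target teal_phase = [08:30, 16:35].
amber_phase [08:35, 13:40] → during → counts.
crimson_phase [12:30, 18:55] → overlapped-by → no.
gold_phase [07:35, 08:25] → before → no.
green_phase [06:05, 12:00] → overlaps → no.
silver_phase [08:15, 12:15] → overlaps → no.
Total: 1.

1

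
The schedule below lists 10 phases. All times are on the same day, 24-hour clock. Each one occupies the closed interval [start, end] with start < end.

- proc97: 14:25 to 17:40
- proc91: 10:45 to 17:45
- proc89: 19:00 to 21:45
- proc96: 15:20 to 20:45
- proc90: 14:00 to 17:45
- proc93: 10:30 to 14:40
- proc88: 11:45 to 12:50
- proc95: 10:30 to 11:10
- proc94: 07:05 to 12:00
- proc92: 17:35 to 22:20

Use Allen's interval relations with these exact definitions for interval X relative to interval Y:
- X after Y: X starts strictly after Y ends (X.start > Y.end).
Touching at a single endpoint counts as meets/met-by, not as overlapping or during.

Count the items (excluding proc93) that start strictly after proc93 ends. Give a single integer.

Target proc93 = [10:30, 14:40].
proc88 [11:45, 12:50] → during → no.
proc89 [19:00, 21:45] → after → counts.
proc90 [14:00, 17:45] → overlapped-by → no.
proc91 [10:45, 17:45] → overlapped-by → no.
proc92 [17:35, 22:20] → after → counts.
proc94 [07:05, 12:00] → overlaps → no.
proc95 [10:30, 11:10] → starts → no.
proc96 [15:20, 20:45] → after → counts.
proc97 [14:25, 17:40] → overlapped-by → no.
Total: 3.

3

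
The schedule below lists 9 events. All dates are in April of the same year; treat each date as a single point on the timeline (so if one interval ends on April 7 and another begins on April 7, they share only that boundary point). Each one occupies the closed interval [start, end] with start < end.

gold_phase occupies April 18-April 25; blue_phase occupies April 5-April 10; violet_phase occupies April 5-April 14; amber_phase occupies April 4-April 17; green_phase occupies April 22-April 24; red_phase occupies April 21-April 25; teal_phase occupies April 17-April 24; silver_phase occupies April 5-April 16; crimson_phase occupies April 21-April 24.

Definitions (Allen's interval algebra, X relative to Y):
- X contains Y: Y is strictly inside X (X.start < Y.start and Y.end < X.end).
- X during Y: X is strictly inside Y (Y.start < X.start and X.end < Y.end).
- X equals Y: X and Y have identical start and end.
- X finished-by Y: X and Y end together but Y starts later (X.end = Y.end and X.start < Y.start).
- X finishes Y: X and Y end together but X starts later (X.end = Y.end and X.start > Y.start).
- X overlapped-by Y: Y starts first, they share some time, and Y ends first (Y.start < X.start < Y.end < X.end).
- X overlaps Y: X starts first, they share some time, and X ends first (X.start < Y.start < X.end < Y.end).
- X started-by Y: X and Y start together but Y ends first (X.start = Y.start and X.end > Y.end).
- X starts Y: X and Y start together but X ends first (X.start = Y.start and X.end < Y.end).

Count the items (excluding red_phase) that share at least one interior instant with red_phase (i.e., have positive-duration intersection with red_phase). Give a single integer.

4

Target red_phase = [April 21, April 25].
amber_phase [April 4, April 17] → before → no.
blue_phase [April 5, April 10] → before → no.
crimson_phase [April 21, April 24] → starts → counts.
gold_phase [April 18, April 25] → finished-by → counts.
green_phase [April 22, April 24] → during → counts.
silver_phase [April 5, April 16] → before → no.
teal_phase [April 17, April 24] → overlaps → counts.
violet_phase [April 5, April 14] → before → no.
Total: 4.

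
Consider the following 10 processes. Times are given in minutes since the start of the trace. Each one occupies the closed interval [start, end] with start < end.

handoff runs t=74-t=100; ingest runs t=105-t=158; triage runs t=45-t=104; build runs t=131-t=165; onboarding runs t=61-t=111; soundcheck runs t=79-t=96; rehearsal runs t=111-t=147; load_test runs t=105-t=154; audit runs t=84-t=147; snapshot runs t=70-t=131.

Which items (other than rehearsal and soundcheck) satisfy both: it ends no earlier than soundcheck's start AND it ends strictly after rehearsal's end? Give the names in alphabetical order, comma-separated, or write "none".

build, ingest, load_test

Conditions: its end is no earlier than soundcheck's start (X.end >= t=79) AND its end is strictly after rehearsal's end (X.end > t=147).
audit: end t=147 >= t=79? ✓; end t=147 > t=147? ✗ → no.
build: end t=165 >= t=79? ✓; end t=165 > t=147? ✓ → yes.
handoff: end t=100 >= t=79? ✓; end t=100 > t=147? ✗ → no.
ingest: end t=158 >= t=79? ✓; end t=158 > t=147? ✓ → yes.
load_test: end t=154 >= t=79? ✓; end t=154 > t=147? ✓ → yes.
onboarding: end t=111 >= t=79? ✓; end t=111 > t=147? ✗ → no.
snapshot: end t=131 >= t=79? ✓; end t=131 > t=147? ✗ → no.
triage: end t=104 >= t=79? ✓; end t=104 > t=147? ✗ → no.
Result: build, ingest, load_test.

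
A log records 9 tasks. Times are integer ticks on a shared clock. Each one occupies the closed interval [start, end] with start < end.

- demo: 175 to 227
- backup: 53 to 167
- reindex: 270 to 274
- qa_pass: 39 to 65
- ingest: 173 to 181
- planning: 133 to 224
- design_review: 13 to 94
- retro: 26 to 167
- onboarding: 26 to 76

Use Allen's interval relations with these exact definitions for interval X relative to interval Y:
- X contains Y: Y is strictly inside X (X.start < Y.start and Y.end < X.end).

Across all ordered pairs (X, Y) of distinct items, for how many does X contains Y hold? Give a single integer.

5

Checking all 72 ordered pairs for relation 'contains'; matching pairs in alphabetical order:
(design_review, onboarding): design_review contains onboarding ✓
(design_review, qa_pass): design_review contains qa_pass ✓
(onboarding, qa_pass): onboarding contains qa_pass ✓
(planning, ingest): planning contains ingest ✓
(retro, qa_pass): retro contains qa_pass ✓
Count: 5.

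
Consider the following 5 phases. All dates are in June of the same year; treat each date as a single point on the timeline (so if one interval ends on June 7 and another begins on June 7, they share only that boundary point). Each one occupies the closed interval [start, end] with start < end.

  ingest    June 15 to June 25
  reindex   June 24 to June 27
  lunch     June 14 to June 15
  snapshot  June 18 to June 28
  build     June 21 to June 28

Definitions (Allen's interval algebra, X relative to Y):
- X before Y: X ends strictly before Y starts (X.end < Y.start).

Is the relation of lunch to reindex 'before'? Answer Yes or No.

Yes

lunch = [June 14, June 15], reindex = [June 24, June 27].
Actual relation of lunch to reindex: before.
Asked whether 'before' holds → Yes.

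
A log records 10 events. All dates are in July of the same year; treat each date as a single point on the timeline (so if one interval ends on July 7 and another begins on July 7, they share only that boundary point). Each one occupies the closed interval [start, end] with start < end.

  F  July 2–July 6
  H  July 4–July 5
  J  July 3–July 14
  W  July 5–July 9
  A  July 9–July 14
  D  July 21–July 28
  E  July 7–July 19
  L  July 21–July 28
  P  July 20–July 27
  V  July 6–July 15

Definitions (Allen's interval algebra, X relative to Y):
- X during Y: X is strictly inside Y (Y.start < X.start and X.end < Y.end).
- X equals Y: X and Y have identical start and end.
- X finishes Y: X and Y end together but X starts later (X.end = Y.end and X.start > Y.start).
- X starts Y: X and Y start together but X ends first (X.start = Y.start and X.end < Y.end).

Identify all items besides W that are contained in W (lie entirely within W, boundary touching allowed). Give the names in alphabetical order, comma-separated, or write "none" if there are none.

none

Target W = [July 5, July 9].
A [July 9, July 14] → met-by → no.
D [July 21, July 28] → after → no.
E [July 7, July 19] → overlapped-by → no.
F [July 2, July 6] → overlaps → no.
H [July 4, July 5] → meets → no.
J [July 3, July 14] → contains → no.
L [July 21, July 28] → after → no.
P [July 20, July 27] → after → no.
V [July 6, July 15] → overlapped-by → no.
Result: none.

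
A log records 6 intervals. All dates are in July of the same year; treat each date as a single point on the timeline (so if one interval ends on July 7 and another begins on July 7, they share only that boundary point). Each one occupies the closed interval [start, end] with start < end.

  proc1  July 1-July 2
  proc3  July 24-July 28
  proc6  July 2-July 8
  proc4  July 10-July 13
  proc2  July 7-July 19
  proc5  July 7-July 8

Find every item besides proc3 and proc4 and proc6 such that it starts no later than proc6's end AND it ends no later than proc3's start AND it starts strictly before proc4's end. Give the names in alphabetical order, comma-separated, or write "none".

proc1, proc2, proc5

Conditions: its start is no later than proc6's end (X.start <= July 8) AND its end is no later than proc3's start (X.end <= July 24) AND its start is strictly before proc4's end (X.start < July 13).
proc1: start July 1 <= July 8? ✓; end July 2 <= July 24? ✓; start July 1 < July 13? ✓ → yes.
proc2: start July 7 <= July 8? ✓; end July 19 <= July 24? ✓; start July 7 < July 13? ✓ → yes.
proc5: start July 7 <= July 8? ✓; end July 8 <= July 24? ✓; start July 7 < July 13? ✓ → yes.
Result: proc1, proc2, proc5.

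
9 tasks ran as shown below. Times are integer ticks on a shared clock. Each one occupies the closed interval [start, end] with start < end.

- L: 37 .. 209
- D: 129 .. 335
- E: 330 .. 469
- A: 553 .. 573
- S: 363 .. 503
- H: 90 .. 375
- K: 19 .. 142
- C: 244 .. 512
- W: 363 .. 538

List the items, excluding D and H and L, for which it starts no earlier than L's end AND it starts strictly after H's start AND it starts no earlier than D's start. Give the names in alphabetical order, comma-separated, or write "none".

Conditions: its start is no earlier than L's end (X.start >= 209) AND its start is strictly after H's start (X.start > 90) AND its start is no earlier than D's start (X.start >= 129).
A: start 553 >= 209? ✓; start 553 > 90? ✓; start 553 >= 129? ✓ → yes.
C: start 244 >= 209? ✓; start 244 > 90? ✓; start 244 >= 129? ✓ → yes.
E: start 330 >= 209? ✓; start 330 > 90? ✓; start 330 >= 129? ✓ → yes.
K: start 19 >= 209? ✗; start 19 > 90? ✗; start 19 >= 129? ✗ → no.
S: start 363 >= 209? ✓; start 363 > 90? ✓; start 363 >= 129? ✓ → yes.
W: start 363 >= 209? ✓; start 363 > 90? ✓; start 363 >= 129? ✓ → yes.
Result: A, C, E, S, W.

A, C, E, S, W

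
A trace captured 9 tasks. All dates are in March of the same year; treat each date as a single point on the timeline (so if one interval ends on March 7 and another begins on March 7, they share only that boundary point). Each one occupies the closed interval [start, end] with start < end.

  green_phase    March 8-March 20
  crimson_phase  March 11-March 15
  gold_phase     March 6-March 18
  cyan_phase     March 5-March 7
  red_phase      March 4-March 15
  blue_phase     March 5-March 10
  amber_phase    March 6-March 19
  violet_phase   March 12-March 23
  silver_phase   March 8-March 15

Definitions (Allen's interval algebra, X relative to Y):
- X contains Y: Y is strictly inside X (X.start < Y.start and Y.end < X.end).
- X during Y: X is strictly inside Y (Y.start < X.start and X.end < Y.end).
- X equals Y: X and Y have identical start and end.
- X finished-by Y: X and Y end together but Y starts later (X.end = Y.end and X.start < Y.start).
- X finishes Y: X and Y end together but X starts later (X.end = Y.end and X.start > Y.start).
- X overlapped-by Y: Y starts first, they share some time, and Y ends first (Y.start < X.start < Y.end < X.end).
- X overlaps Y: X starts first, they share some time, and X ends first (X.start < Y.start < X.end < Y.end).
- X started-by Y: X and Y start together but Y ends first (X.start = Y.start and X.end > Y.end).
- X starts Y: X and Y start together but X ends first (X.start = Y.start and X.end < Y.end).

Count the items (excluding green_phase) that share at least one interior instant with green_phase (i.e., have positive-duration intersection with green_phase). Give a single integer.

7

Target green_phase = [March 8, March 20].
amber_phase [March 6, March 19] → overlaps → counts.
blue_phase [March 5, March 10] → overlaps → counts.
crimson_phase [March 11, March 15] → during → counts.
cyan_phase [March 5, March 7] → before → no.
gold_phase [March 6, March 18] → overlaps → counts.
red_phase [March 4, March 15] → overlaps → counts.
silver_phase [March 8, March 15] → starts → counts.
violet_phase [March 12, March 23] → overlapped-by → counts.
Total: 7.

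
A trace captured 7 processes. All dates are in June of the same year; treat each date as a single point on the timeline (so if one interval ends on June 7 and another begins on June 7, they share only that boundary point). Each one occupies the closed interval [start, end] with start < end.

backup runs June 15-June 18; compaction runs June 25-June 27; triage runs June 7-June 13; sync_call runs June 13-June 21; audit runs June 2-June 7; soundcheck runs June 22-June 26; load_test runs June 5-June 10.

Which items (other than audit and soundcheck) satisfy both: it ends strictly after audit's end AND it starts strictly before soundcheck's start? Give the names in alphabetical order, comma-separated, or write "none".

backup, load_test, sync_call, triage

Conditions: its end is strictly after audit's end (X.end > June 7) AND its start is strictly before soundcheck's start (X.start < June 22).
backup: end June 18 > June 7? ✓; start June 15 < June 22? ✓ → yes.
compaction: end June 27 > June 7? ✓; start June 25 < June 22? ✗ → no.
load_test: end June 10 > June 7? ✓; start June 5 < June 22? ✓ → yes.
sync_call: end June 21 > June 7? ✓; start June 13 < June 22? ✓ → yes.
triage: end June 13 > June 7? ✓; start June 7 < June 22? ✓ → yes.
Result: backup, load_test, sync_call, triage.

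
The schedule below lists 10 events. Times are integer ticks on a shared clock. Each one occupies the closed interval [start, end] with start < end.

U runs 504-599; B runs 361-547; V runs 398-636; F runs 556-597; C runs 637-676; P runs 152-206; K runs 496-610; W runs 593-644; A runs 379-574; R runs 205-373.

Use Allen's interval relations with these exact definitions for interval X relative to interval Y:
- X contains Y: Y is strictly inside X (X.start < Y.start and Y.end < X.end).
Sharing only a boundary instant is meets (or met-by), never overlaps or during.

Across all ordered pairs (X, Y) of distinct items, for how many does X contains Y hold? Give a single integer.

Checking all 90 ordered pairs for relation 'contains'; matching pairs in alphabetical order:
(K, F): K contains F ✓
(K, U): K contains U ✓
(U, F): U contains F ✓
(V, F): V contains F ✓
(V, K): V contains K ✓
(V, U): V contains U ✓
Count: 6.

6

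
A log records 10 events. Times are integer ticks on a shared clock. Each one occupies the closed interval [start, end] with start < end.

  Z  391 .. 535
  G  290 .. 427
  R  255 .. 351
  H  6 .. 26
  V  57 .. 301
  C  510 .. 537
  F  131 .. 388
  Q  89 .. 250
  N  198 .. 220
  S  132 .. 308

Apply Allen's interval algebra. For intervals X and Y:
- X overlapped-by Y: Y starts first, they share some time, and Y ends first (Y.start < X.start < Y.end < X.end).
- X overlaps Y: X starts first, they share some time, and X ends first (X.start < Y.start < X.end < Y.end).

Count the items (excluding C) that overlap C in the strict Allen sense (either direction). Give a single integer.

1

Target C = [510, 537].
F [131, 388] → before → no.
G [290, 427] → before → no.
H [6, 26] → before → no.
N [198, 220] → before → no.
Q [89, 250] → before → no.
R [255, 351] → before → no.
S [132, 308] → before → no.
V [57, 301] → before → no.
Z [391, 535] → overlaps → counts.
Total: 1.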